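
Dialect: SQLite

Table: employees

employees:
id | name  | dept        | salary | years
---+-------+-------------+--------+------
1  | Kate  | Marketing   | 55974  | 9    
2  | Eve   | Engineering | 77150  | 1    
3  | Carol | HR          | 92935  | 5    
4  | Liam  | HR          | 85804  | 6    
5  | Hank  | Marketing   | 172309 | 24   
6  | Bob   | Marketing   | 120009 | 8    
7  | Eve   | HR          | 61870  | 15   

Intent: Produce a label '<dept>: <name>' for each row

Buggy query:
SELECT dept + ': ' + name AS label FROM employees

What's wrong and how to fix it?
Bug: SQLite uses || for string concatenation; + coerces text to numbers (yielding 0)

Fix: Use the || operator for string concatenation

Corrected query:
SELECT dept || ': ' || name AS label FROM employees

Result:
label           
----------------
Marketing: Kate 
Engineering: Eve
HR: Carol       
HR: Liam        
Marketing: Hank 
Marketing: Bob  
HR: Eve         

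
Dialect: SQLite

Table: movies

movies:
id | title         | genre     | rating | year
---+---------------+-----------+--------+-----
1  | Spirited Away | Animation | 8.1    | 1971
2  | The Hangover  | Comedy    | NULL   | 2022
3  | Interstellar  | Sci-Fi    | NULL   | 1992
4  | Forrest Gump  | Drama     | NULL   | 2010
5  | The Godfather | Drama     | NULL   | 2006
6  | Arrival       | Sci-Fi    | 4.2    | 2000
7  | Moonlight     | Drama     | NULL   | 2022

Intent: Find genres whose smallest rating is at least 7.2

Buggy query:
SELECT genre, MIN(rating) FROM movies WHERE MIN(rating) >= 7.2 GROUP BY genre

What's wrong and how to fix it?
Bug: Aggregates like MIN are computed per group after WHERE runs

Fix: Use HAVING for the per-group MIN condition

Corrected query:
SELECT genre, MIN(rating) FROM movies GROUP BY genre HAVING MIN(rating) >= 7.2

Result:
genre     | MIN(rating)
----------+------------
Animation | 8.1        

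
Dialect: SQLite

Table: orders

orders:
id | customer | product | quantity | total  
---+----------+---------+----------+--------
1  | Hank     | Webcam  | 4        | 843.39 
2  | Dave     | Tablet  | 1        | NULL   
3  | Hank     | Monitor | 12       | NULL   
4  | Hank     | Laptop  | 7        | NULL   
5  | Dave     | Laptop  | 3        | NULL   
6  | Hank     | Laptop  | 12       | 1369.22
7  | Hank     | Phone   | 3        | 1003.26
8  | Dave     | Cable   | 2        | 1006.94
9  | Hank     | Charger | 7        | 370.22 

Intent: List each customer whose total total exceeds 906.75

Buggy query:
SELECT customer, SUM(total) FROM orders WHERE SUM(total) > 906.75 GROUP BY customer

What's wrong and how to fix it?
Bug: SUM(total) is an aggregate, but WHERE filters rows before aggregation

Fix: Move the aggregate condition to a HAVING clause

Corrected query:
SELECT customer, SUM(total) FROM orders GROUP BY customer HAVING SUM(total) > 906.75

Result:
customer | SUM(total)
---------+-----------
Dave     | 1006.94   
Hank     | 3586.09   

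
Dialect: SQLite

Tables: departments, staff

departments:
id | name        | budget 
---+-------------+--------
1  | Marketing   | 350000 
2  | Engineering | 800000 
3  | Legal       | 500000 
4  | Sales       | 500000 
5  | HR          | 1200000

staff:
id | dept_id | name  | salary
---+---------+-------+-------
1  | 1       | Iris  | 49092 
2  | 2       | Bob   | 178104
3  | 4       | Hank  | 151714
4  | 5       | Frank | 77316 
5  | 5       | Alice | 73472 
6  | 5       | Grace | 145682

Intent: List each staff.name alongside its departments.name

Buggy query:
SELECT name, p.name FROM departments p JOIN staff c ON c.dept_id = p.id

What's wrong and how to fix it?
Bug: Both tables have a 'name' column; the unqualified reference is ambiguous

Fix: Prefix ambiguous columns with the table alias

Corrected query:
SELECT c.name, p.name FROM departments p JOIN staff c ON c.dept_id = p.id

Result:
name  | name       
------+------------
Iris  | Marketing  
Bob   | Engineering
Hank  | Sales      
Frank | HR         
Alice | HR         
Grace | HR         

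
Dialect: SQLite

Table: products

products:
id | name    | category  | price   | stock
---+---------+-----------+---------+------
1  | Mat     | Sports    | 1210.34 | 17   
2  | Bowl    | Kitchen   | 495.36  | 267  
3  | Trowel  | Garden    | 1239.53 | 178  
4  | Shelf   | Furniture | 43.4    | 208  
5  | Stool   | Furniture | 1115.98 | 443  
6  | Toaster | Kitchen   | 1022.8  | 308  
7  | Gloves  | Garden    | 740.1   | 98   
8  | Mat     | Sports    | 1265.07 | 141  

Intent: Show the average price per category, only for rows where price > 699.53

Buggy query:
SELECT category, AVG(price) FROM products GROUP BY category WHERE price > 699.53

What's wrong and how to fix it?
Bug: Row-level WHERE must come before GROUP BY in the clause order

Fix: Place WHERE between FROM and GROUP BY

Corrected query:
SELECT category, AVG(price) FROM products WHERE price > 699.53 GROUP BY category

Result:
category  | AVG(price)
----------+-----------
Furniture | 1115.98   
Garden    | 989.815   
Kitchen   | 1022.8    
Sports    | 1237.705  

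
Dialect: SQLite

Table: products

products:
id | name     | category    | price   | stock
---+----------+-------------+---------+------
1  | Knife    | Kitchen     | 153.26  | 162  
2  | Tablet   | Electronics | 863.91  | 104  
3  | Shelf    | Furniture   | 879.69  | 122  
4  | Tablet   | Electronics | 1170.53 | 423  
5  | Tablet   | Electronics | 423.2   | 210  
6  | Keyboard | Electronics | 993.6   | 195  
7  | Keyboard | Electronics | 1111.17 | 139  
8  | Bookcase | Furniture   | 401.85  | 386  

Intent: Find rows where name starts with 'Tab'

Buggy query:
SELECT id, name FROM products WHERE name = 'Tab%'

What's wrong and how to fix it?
Bug: Wildcards only work with LIKE; '=' treats '%' as a literal character

Fix: Use LIKE for wildcard pattern matching

Corrected query:
SELECT id, name FROM products WHERE name LIKE 'Tab%'

Result:
id | name  
---+-------
2  | Tablet
4  | Tablet
5  | Tablet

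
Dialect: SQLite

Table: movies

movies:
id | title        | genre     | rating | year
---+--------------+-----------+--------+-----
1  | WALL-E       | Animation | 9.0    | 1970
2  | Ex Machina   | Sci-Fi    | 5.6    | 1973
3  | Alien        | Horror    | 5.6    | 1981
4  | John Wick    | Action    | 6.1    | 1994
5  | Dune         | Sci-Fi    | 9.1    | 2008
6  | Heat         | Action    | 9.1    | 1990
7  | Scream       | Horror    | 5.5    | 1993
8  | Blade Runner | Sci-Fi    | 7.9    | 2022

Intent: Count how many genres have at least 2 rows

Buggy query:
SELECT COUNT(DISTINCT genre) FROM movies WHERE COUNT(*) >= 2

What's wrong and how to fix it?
Bug: WHERE filters individual rows, not groups, so a group-level COUNT is invalid there

Fix: Use a subquery that GROUPs and filters with HAVING, then count its rows

Corrected query:
SELECT COUNT(*) FROM (SELECT genre FROM movies GROUP BY genre HAVING COUNT(*) >= 2)

Result:
COUNT(*)
--------
3       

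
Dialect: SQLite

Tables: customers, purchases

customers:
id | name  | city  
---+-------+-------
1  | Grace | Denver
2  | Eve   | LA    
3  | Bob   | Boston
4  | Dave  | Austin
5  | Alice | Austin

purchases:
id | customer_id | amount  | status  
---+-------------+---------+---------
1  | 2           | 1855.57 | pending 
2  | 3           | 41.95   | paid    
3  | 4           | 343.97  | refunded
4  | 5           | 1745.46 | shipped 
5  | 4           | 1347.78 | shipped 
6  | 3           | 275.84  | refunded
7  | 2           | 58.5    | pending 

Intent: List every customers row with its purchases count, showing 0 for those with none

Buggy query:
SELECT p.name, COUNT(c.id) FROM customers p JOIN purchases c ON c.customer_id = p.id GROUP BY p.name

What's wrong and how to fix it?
Bug: An inner join excludes parents with zero children

Fix: Switch to LEFT JOIN to retain unmatched parent rows

Corrected query:
SELECT p.name, COUNT(c.id) FROM customers p LEFT JOIN purchases c ON c.customer_id = p.id GROUP BY p.name

Result:
name  | COUNT(c.id)
------+------------
Alice | 1          
Bob   | 2          
Dave  | 2          
Eve   | 2          
Grace | 0          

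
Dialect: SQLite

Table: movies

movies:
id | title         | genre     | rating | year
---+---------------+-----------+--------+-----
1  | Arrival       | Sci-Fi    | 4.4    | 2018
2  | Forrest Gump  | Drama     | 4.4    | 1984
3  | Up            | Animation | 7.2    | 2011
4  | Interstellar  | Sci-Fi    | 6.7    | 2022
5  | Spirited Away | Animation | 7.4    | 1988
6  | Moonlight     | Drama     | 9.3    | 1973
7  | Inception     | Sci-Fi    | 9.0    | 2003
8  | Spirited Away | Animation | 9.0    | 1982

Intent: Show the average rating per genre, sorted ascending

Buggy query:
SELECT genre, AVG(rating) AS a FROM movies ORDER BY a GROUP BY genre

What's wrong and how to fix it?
Bug: ORDER BY appears before GROUP BY; SQL clause order requires GROUP BY first

Fix: Move ORDER BY to the end, after GROUP BY

Corrected query:
SELECT genre, AVG(rating) AS a FROM movies GROUP BY genre ORDER BY a

Result:
genre     | a       
----------+---------
Sci-Fi    | 6.7     
Drama     | 6.85    
Animation | 7.866667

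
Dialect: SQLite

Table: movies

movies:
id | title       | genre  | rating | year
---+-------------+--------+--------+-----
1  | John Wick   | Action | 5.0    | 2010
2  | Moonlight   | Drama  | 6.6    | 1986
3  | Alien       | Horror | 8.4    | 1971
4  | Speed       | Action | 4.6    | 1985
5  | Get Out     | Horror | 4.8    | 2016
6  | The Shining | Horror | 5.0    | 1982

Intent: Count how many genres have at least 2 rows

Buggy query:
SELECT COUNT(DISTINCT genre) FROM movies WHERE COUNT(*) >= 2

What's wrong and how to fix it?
Bug: COUNT(*) cannot appear in WHERE; the per-group count doesn't exist yet

Fix: Use a subquery that GROUPs and filters with HAVING, then count its rows

Corrected query:
SELECT COUNT(*) FROM (SELECT genre FROM movies GROUP BY genre HAVING COUNT(*) >= 2)

Result:
COUNT(*)
--------
2       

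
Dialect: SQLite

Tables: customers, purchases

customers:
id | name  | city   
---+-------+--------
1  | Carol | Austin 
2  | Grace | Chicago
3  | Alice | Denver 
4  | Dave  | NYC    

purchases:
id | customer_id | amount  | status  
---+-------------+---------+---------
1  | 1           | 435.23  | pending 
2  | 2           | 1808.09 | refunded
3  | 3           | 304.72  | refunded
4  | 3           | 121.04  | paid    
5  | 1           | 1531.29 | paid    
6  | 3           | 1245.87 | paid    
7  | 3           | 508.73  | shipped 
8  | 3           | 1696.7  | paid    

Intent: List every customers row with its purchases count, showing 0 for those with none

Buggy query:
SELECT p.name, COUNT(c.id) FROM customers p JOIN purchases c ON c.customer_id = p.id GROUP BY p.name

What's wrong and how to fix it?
Bug: An inner join excludes parents with zero children

Fix: Switch to LEFT JOIN to retain unmatched parent rows

Corrected query:
SELECT p.name, COUNT(c.id) FROM customers p LEFT JOIN purchases c ON c.customer_id = p.id GROUP BY p.name

Result:
name  | COUNT(c.id)
------+------------
Alice | 5          
Carol | 2          
Dave  | 0          
Grace | 1          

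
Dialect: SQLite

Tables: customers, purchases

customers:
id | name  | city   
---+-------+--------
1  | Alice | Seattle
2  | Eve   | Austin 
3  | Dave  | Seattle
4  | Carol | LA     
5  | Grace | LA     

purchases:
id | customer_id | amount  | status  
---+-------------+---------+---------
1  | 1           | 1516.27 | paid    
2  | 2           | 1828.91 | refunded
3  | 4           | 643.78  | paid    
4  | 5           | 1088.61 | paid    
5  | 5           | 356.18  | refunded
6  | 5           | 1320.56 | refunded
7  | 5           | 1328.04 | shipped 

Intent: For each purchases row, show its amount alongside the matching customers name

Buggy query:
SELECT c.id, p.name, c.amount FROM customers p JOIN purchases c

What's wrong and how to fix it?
Bug: Missing join condition: each purchases row is matched to all customers rows instead of just its own

Fix: Specify the join condition linking the foreign key to the parent id

Corrected query:
SELECT c.id, p.name, c.amount FROM customers p JOIN purchases c ON c.customer_id = p.id

Result:
id | name  | amount 
---+-------+--------
1  | Alice | 1516.27
2  | Eve   | 1828.91
3  | Carol | 643.78 
4  | Grace | 1088.61
5  | Grace | 356.18 
6  | Grace | 1320.56
7  | Grace | 1328.04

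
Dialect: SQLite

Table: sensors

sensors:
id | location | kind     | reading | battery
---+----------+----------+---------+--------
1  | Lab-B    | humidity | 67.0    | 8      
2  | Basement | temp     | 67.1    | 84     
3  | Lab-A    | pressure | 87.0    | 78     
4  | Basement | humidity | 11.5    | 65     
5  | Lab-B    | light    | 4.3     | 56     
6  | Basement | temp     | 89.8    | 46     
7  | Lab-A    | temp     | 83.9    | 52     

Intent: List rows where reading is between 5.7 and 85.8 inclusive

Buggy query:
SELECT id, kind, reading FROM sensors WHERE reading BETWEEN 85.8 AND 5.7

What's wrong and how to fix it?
Bug: The bounds are reversed; BETWEEN a AND b requires a <= b to match anything

Fix: Swap the bounds so the smaller value comes first

Corrected query:
SELECT id, kind, reading FROM sensors WHERE reading BETWEEN 5.7 AND 85.8

Result:
id | kind     | reading
---+----------+--------
1  | humidity | 67     
2  | temp     | 67.1   
4  | humidity | 11.5   
7  | temp     | 83.9   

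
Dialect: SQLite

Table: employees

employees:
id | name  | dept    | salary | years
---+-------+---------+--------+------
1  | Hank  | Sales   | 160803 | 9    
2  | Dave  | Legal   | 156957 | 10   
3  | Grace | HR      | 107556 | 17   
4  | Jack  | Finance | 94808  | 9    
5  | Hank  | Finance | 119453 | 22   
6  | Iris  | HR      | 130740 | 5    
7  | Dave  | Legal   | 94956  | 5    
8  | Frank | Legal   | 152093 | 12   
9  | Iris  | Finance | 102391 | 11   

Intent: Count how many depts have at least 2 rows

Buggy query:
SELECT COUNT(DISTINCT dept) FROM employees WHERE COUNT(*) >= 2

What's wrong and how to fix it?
Bug: COUNT(*) cannot appear in WHERE; the per-group count doesn't exist yet

Fix: Group first with HAVING COUNT(*) >= 2, then COUNT the resulting groups

Corrected query:
SELECT COUNT(*) FROM (SELECT dept FROM employees GROUP BY dept HAVING COUNT(*) >= 2)

Result:
COUNT(*)
--------
3       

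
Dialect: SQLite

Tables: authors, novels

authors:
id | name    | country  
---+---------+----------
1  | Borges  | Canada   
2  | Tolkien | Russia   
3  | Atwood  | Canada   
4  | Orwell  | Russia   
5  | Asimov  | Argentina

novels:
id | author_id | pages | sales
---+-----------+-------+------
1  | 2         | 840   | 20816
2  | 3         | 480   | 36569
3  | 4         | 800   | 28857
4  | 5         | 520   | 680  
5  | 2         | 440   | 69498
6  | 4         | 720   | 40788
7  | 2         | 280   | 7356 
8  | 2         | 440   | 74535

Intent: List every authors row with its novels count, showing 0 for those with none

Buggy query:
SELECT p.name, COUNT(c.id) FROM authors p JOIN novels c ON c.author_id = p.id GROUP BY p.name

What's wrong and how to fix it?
Bug: INNER JOIN drops authors rows that have no matching novels rows

Fix: Switch to LEFT JOIN to retain unmatched parent rows

Corrected query:
SELECT p.name, COUNT(c.id) FROM authors p LEFT JOIN novels c ON c.author_id = p.id GROUP BY p.name

Result:
name    | COUNT(c.id)
--------+------------
Asimov  | 1          
Atwood  | 1          
Borges  | 0          
Orwell  | 2          
Tolkien | 4          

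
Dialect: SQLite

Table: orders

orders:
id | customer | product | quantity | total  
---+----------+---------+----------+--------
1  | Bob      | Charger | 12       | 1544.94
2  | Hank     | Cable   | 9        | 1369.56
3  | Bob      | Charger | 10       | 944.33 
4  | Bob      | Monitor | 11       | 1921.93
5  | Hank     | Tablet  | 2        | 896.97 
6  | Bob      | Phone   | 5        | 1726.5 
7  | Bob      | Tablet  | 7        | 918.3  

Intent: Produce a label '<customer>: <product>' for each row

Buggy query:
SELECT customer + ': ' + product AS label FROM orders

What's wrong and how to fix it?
Bug: '+' is numeric addition; on text columns SQLite converts them to 0 instead of concatenating

Fix: Replace + with || to concatenate text

Corrected query:
SELECT customer || ': ' || product AS label FROM orders

Result:
label       
------------
Bob: Charger
Hank: Cable 
Bob: Charger
Bob: Monitor
Hank: Tablet
Bob: Phone  
Bob: Tablet 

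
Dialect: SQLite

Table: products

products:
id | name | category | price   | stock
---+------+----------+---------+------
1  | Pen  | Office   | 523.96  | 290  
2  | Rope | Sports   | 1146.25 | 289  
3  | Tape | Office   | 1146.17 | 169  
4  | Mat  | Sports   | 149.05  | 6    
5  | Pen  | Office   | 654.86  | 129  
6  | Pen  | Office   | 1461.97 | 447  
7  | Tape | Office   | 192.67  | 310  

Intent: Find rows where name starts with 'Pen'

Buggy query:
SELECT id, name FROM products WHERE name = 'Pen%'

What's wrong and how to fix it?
Bug: Wildcards only work with LIKE; '=' treats '%' as a literal character

Fix: Replace '=' with LIKE so 'Pen%' is treated as a pattern

Corrected query:
SELECT id, name FROM products WHERE name LIKE 'Pen%'

Result:
id | name
---+-----
1  | Pen 
5  | Pen 
6  | Pen 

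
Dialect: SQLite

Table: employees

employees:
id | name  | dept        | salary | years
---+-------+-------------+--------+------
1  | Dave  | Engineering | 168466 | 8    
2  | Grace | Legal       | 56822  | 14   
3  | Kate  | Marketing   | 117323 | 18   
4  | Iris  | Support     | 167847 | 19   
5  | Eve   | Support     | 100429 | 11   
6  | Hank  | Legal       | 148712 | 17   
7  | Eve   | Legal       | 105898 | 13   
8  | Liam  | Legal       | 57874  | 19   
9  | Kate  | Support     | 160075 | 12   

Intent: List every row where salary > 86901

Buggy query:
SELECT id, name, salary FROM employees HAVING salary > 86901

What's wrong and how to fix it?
Bug: This is a non-aggregate query (no GROUP BY, no aggregates), so in SQLite the HAVING clause is invalid here; a row-level condition belongs in WHERE

Fix: Use WHERE for row-level filtering

Corrected query:
SELECT id, name, salary FROM employees WHERE salary > 86901

Result:
id | name | salary
---+------+-------
1  | Dave | 168466
3  | Kate | 117323
4  | Iris | 167847
5  | Eve  | 100429
6  | Hank | 148712
7  | Eve  | 105898
9  | Kate | 160075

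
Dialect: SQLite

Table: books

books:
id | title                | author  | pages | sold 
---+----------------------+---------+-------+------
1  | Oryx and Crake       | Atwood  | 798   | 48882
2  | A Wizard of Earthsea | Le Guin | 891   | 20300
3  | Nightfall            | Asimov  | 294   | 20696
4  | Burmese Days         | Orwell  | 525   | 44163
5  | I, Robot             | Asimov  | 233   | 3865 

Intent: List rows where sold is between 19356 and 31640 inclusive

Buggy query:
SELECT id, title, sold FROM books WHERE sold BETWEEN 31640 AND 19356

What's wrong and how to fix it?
Bug: BETWEEN expects the lower bound first; with 31640 AND 19356 the range is empty

Fix: Swap the bounds so the smaller value comes first

Corrected query:
SELECT id, title, sold FROM books WHERE sold BETWEEN 19356 AND 31640

Result:
id | title                | sold 
---+----------------------+------
2  | A Wizard of Earthsea | 20300
3  | Nightfall            | 20696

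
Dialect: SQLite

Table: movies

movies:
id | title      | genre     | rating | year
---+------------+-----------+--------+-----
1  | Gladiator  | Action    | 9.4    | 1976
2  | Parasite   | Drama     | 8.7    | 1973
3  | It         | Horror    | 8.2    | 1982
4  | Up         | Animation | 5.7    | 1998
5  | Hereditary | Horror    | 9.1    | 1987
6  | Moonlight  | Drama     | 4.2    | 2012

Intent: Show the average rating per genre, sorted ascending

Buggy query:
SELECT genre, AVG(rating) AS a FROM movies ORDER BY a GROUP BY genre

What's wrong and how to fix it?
Bug: GROUP BY must precede ORDER BY

Fix: Reorder: SELECT … FROM … GROUP BY … ORDER BY …

Corrected query:
SELECT genre, AVG(rating) AS a FROM movies GROUP BY genre ORDER BY a

Result:
genre     | a   
----------+-----
Animation | 5.7 
Drama     | 6.45
Horror    | 8.65
Action    | 9.4 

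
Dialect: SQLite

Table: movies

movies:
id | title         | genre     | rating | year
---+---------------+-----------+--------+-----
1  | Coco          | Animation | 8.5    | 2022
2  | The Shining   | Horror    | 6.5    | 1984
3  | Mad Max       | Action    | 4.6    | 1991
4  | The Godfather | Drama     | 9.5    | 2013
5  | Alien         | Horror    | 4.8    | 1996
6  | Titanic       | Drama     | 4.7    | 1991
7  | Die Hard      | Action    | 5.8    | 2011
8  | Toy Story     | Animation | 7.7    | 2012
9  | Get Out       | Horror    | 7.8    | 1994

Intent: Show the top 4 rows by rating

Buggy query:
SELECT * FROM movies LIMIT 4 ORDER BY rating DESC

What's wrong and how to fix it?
Bug: ORDER BY cannot follow LIMIT; LIMIT is the final clause

Fix: Swap the clauses: ORDER BY first, then LIMIT

Corrected query:
SELECT * FROM movies ORDER BY rating DESC LIMIT 4

Result:
id | title         | genre     | rating | year
---+---------------+-----------+--------+-----
4  | The Godfather | Drama     | 9.5    | 2013
1  | Coco          | Animation | 8.5    | 2022
9  | Get Out       | Horror    | 7.8    | 1994
8  | Toy Story     | Animation | 7.7    | 2012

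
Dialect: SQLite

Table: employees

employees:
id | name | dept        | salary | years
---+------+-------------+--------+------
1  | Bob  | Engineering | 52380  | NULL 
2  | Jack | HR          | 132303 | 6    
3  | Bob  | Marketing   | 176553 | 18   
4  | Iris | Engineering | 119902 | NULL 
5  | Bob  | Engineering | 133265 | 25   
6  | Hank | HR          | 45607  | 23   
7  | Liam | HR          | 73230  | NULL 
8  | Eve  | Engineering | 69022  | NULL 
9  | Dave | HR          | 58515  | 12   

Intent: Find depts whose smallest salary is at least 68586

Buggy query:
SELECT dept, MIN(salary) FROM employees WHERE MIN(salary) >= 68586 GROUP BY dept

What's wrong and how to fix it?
Bug: MIN() in WHERE is a misuse of aggregate

Fix: Use HAVING for the per-group MIN condition

Corrected query:
SELECT dept, MIN(salary) FROM employees GROUP BY dept HAVING MIN(salary) >= 68586

Result:
dept      | MIN(salary)
----------+------------
Marketing | 176553     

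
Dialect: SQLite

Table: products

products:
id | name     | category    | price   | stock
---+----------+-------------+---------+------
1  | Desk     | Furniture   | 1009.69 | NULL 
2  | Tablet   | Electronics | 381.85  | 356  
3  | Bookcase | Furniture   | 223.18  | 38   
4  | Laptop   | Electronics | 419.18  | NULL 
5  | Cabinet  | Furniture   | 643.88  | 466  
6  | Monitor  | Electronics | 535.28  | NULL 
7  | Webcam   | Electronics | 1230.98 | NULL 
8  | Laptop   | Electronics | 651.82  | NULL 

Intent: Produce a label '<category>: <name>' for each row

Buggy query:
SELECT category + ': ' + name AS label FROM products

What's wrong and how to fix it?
Bug: SQLite uses || for string concatenation; + coerces text to numbers (yielding 0)

Fix: Use the || operator for string concatenation

Corrected query:
SELECT category || ': ' || name AS label FROM products

Result:
label               
--------------------
Furniture: Desk     
Electronics: Tablet 
Furniture: Bookcase 
Electronics: Laptop 
Furniture: Cabinet  
Electronics: Monitor
Electronics: Webcam 
Electronics: Laptop 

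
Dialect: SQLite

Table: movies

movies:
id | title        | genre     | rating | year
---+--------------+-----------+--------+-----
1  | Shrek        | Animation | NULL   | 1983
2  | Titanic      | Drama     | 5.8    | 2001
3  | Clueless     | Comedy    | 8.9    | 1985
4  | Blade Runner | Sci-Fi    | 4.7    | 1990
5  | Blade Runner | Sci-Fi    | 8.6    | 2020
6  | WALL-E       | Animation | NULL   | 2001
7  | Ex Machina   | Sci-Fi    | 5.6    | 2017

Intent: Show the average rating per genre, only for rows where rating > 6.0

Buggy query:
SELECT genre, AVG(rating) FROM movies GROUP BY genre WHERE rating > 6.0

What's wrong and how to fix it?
Bug: Row-level WHERE must come before GROUP BY in the clause order

Fix: Place WHERE between FROM and GROUP BY

Corrected query:
SELECT genre, AVG(rating) FROM movies WHERE rating > 6.0 GROUP BY genre

Result:
genre  | AVG(rating)
-------+------------
Comedy | 8.9        
Sci-Fi | 8.6        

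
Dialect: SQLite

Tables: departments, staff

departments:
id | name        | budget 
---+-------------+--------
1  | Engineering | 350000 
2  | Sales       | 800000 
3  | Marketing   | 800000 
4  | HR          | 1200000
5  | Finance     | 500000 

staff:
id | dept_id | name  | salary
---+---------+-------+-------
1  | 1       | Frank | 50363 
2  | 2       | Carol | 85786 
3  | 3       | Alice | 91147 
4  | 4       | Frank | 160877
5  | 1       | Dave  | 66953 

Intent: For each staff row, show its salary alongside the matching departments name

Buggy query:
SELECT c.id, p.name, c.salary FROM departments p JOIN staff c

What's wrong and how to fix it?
Bug: Missing join condition: each staff row is matched to all departments rows instead of just its own

Fix: Specify the join condition linking the foreign key to the parent id

Corrected query:
SELECT c.id, p.name, c.salary FROM departments p JOIN staff c ON c.dept_id = p.id

Result:
id | name        | salary
---+-------------+-------
1  | Engineering | 50363 
2  | Sales       | 85786 
3  | Marketing   | 91147 
4  | HR          | 160877
5  | Engineering | 66953 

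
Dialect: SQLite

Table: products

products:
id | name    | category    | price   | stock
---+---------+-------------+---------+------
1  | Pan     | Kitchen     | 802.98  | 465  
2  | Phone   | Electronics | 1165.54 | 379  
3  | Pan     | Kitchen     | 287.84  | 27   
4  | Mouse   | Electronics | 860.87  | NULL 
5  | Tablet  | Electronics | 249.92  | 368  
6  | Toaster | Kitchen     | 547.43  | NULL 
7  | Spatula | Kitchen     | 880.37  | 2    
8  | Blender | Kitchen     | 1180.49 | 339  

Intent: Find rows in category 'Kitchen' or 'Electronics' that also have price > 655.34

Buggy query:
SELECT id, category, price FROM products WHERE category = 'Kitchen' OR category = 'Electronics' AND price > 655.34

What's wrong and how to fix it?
Bug: AND binds tighter than OR, so this parses as category = 'Kitchen' OR (category = 'Electronics' AND price > 655.34)

Fix: Group the OR with parentheses (or use IN), then AND the threshold

Corrected query:
SELECT id, category, price FROM products WHERE (category = 'Kitchen' OR category = 'Electronics') AND price > 655.34

Result:
id | category    | price  
---+-------------+--------
1  | Kitchen     | 802.98 
2  | Electronics | 1165.54
4  | Electronics | 860.87 
7  | Kitchen     | 880.37 
8  | Kitchen     | 1180.49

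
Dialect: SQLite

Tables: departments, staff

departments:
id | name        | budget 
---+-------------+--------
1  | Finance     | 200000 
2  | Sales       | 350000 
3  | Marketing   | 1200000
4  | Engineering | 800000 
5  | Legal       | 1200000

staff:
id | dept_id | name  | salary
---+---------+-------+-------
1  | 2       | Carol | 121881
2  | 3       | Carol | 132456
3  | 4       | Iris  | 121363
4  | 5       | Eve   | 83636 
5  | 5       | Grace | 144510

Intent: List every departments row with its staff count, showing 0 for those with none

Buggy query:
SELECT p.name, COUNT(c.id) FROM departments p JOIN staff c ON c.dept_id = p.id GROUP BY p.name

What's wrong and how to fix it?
Bug: INNER JOIN drops departments rows that have no matching staff rows

Fix: Switch to LEFT JOIN to retain unmatched parent rows

Corrected query:
SELECT p.name, COUNT(c.id) FROM departments p LEFT JOIN staff c ON c.dept_id = p.id GROUP BY p.name

Result:
name        | COUNT(c.id)
------------+------------
Engineering | 1          
Finance     | 0          
Legal       | 2          
Marketing   | 1          
Sales       | 1          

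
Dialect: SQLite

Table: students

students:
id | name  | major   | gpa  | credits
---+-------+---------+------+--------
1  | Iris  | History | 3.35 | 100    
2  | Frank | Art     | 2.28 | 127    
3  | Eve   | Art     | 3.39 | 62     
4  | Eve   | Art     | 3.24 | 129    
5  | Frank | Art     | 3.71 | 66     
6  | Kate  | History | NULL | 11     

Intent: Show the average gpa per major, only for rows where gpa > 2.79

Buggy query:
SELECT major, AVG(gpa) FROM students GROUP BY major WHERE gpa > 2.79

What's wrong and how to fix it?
Bug: WHERE cannot follow GROUP BY

Fix: Place WHERE between FROM and GROUP BY

Corrected query:
SELECT major, AVG(gpa) FROM students WHERE gpa > 2.79 GROUP BY major

Result:
major   | AVG(gpa)
--------+---------
Art     | 3.446667
History | 3.35    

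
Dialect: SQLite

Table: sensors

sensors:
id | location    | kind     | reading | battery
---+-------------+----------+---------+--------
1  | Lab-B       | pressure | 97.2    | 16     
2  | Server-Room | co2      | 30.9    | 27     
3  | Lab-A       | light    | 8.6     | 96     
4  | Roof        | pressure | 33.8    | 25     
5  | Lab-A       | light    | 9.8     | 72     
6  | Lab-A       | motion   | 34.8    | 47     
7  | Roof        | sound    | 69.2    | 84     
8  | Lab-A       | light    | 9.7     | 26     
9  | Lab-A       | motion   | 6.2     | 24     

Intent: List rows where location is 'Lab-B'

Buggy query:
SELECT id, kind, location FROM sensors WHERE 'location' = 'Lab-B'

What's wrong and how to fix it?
Bug: 'location' in single quotes is a string literal, not the column; the comparison is literal-vs-literal and never true

Fix: Reference the column as location without single quotes

Corrected query:
SELECT id, kind, location FROM sensors WHERE location = 'Lab-B'

Result:
id | kind     | location
---+----------+---------
1  | pressure | Lab-B   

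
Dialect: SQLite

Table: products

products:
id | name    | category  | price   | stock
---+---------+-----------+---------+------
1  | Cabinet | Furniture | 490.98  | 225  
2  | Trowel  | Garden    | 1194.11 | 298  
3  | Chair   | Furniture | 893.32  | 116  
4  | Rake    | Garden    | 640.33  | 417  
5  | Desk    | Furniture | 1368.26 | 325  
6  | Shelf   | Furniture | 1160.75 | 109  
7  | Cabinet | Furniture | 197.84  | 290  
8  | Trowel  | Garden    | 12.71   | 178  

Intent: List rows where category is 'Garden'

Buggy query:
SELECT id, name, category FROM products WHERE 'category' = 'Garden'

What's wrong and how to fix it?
Bug: Single quotes denote string literals in SQL; the column name is being compared as a constant string

Fix: Reference the column as category without single quotes

Corrected query:
SELECT id, name, category FROM products WHERE category = 'Garden'

Result:
id | name   | category
---+--------+---------
2  | Trowel | Garden  
4  | Rake   | Garden  
8  | Trowel | Garden  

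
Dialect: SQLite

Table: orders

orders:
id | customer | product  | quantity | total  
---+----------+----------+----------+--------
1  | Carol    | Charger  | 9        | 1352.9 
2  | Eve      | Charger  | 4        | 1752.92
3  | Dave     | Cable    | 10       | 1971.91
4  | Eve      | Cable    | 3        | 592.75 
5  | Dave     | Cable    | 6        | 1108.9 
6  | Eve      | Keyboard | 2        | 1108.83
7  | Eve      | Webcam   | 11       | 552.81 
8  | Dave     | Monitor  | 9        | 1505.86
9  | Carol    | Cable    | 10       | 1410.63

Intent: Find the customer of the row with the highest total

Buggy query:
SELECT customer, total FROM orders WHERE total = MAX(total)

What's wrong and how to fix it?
Bug: MAX(total) is an aggregate and cannot be used directly in WHERE

Fix: Use a subquery: WHERE total = (SELECT MAX(total) FROM orders)

Corrected query:
SELECT customer, total FROM orders WHERE total = (SELECT MAX(total) FROM orders)

Result:
customer | total  
---------+--------
Dave     | 1971.91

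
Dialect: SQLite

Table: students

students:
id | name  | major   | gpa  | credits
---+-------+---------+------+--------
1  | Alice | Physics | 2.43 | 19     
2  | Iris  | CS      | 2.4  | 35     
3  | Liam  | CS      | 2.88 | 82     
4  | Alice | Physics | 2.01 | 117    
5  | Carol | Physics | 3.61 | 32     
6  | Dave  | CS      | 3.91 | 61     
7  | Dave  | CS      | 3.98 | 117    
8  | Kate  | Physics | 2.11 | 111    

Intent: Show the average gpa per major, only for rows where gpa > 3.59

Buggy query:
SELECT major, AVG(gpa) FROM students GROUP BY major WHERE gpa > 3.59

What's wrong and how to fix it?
Bug: Row-level WHERE must come before GROUP BY in the clause order

Fix: Move the WHERE clause before GROUP BY

Corrected query:
SELECT major, AVG(gpa) FROM students WHERE gpa > 3.59 GROUP BY major

Result:
major   | AVG(gpa)
--------+---------
CS      | 3.945   
Physics | 3.61    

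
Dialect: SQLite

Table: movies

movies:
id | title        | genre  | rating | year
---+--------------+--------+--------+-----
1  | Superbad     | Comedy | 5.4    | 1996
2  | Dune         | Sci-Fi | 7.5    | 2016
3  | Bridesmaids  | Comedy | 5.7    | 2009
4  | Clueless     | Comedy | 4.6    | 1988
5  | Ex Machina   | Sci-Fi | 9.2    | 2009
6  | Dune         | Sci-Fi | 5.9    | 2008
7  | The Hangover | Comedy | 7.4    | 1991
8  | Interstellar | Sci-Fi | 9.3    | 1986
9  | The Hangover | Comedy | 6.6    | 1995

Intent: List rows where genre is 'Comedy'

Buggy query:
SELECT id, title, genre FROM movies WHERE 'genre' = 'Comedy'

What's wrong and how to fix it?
Bug: 'genre' in single quotes is a string literal, not the column; the comparison is literal-vs-literal and never true

Fix: Remove the quotes around the column name (or use double quotes for an identifier)

Corrected query:
SELECT id, title, genre FROM movies WHERE genre = 'Comedy'

Result:
id | title        | genre 
---+--------------+-------
1  | Superbad     | Comedy
3  | Bridesmaids  | Comedy
4  | Clueless     | Comedy
7  | The Hangover | Comedy
9  | The Hangover | Comedy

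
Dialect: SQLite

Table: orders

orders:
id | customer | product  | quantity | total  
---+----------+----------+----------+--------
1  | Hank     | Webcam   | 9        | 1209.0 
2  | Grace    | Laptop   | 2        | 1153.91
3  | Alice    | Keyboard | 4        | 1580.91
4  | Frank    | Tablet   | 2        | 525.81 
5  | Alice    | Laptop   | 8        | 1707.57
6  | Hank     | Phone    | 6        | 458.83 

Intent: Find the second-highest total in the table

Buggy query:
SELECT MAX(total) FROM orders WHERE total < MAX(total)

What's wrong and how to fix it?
Bug: The inner MAX is an aggregate inside WHERE, which is not allowed

Fix: Put the inner MAX in a scalar subquery

Corrected query:
SELECT MAX(total) FROM orders WHERE total < (SELECT MAX(total) FROM orders)

Result:
MAX(total)
----------
1580.91   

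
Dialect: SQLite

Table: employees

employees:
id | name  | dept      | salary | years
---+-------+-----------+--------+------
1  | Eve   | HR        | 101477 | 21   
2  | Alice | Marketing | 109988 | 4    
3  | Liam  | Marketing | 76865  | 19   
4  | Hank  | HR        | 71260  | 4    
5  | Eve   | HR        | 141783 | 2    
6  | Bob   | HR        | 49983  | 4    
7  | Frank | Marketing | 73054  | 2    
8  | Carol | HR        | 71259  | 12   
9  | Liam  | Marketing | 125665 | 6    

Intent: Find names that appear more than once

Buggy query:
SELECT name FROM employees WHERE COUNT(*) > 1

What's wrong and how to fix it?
Bug: COUNT(*) is an aggregate and cannot be used in WHERE

Fix: GROUP BY name, then filter groups with HAVING COUNT(*) > 1

Corrected query:
SELECT name FROM employees GROUP BY name HAVING COUNT(*) > 1

Result:
name
----
Eve 
Liam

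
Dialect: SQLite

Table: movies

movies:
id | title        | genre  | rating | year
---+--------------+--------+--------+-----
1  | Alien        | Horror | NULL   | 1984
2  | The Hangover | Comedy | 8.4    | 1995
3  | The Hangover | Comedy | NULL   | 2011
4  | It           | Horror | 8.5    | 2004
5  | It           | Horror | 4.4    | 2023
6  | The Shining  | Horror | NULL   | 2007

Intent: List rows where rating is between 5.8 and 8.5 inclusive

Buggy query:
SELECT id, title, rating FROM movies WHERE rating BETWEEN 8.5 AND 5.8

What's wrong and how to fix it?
Bug: BETWEEN expects the lower bound first; with 8.5 AND 5.8 the range is empty

Fix: Write BETWEEN 5.8 AND 8.5

Corrected query:
SELECT id, title, rating FROM movies WHERE rating BETWEEN 5.8 AND 8.5

Result:
id | title        | rating
---+--------------+-------
2  | The Hangover | 8.4   
4  | It           | 8.5   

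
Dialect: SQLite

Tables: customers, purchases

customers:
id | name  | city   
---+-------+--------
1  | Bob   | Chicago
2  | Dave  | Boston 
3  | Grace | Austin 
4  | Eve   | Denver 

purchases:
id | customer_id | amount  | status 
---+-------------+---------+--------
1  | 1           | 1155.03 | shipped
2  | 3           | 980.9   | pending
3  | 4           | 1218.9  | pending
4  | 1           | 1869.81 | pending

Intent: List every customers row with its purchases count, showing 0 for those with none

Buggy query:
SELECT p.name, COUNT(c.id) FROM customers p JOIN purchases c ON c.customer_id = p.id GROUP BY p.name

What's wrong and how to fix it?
Bug: INNER JOIN drops customers rows that have no matching purchases rows

Fix: Use LEFT JOIN so parents without children still appear (COUNT(c.id) gives 0)

Corrected query:
SELECT p.name, COUNT(c.id) FROM customers p LEFT JOIN purchases c ON c.customer_id = p.id GROUP BY p.name

Result:
name  | COUNT(c.id)
------+------------
Bob   | 2          
Dave  | 0          
Eve   | 1          
Grace | 1          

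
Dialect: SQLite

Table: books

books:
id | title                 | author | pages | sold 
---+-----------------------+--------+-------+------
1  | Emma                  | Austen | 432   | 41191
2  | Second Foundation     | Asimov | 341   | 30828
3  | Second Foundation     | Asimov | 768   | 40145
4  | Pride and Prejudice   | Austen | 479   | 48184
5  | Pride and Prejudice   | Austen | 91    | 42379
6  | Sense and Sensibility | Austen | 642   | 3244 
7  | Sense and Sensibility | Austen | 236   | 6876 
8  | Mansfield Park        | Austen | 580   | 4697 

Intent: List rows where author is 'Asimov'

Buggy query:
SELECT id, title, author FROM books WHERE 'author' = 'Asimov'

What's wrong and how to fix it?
Bug: 'author' in single quotes is a string literal, not the column; the comparison is literal-vs-literal and never true

Fix: Remove the quotes around the column name (or use double quotes for an identifier)

Corrected query:
SELECT id, title, author FROM books WHERE author = 'Asimov'

Result:
id | title             | author
---+-------------------+-------
2  | Second Foundation | Asimov
3  | Second Foundation | Asimov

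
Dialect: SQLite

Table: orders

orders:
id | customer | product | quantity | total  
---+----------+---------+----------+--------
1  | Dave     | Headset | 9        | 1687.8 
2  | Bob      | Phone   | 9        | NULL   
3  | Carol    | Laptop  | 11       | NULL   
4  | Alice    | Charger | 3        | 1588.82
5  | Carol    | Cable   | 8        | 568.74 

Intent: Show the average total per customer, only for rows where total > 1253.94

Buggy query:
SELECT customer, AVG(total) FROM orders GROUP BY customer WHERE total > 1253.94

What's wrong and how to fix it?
Bug: Row-level WHERE must come before GROUP BY in the clause order

Fix: Place WHERE between FROM and GROUP BY

Corrected query:
SELECT customer, AVG(total) FROM orders WHERE total > 1253.94 GROUP BY customer

Result:
customer | AVG(total)
---------+-----------
Alice    | 1588.82   
Dave     | 1687.8    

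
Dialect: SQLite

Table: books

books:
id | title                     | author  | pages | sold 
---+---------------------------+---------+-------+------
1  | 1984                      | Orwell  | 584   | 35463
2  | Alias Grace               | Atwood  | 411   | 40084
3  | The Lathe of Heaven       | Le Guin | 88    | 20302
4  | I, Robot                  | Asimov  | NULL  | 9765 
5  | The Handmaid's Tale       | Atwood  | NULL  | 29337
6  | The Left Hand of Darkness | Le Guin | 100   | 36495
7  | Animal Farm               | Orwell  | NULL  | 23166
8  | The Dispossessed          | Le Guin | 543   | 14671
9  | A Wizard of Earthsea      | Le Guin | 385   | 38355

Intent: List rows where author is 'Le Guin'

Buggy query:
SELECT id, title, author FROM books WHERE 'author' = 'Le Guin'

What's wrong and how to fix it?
Bug: 'author' in single quotes is a string literal, not the column; the comparison is literal-vs-literal and never true

Fix: Remove the quotes around the column name (or use double quotes for an identifier)

Corrected query:
SELECT id, title, author FROM books WHERE author = 'Le Guin'

Result:
id | title                     | author 
---+---------------------------+--------
3  | The Lathe of Heaven       | Le Guin
6  | The Left Hand of Darkness | Le Guin
8  | The Dispossessed          | Le Guin
9  | A Wizard of Earthsea      | Le Guin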